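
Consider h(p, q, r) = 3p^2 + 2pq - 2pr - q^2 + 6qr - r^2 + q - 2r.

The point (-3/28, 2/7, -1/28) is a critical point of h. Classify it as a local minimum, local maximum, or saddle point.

The Hessian is constant: H = [[6, 2, -2], [2, -2, 6], [-2, 6, -2]].
Leading principal minors: Δ₁ = 6, Δ₂ = -16, Δ₃ = -224.
The minors fit neither the all-positive nor the alternating-sign pattern, so H is indefinite: a saddle point.

saddle point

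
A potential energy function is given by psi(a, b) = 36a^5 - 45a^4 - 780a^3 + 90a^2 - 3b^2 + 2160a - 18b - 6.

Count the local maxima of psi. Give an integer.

2

psi separates as a function of a plus a function of b, so ∇psi=0 decouples.
∂psi/∂a = 180(a - 4)(a - 1)(a + 1)(a + 3) = 0 at a ∈ {-3, -1, 1, 4}; ∂psi/∂b = -6(b + 3) = 0 at b ∈ {-3}.
The Hessian is diagonal: diag(psi_aa, psi_bb). Second derivatives: psi_aa(-3)=-10080, psi_aa(-1)=3600, psi_aa(1)=-4320, psi_aa(4)=18900; psi_bb(-3)=-6.
Local maxima occur where both diagonal entries negative: (-3, -3), (1, -3). Count: 2.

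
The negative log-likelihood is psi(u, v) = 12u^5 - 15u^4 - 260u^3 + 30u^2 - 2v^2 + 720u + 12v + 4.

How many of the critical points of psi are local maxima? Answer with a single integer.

psi separates as a function of u plus a function of v, so ∇psi=0 decouples.
∂psi/∂u = 60(u - 4)(u - 1)(u + 1)(u + 3) = 0 at u ∈ {-3, -1, 1, 4}; ∂psi/∂v = -4(v - 3) = 0 at v ∈ {3}.
The Hessian is diagonal: diag(psi_uu, psi_vv). Second derivatives: psi_uu(-3)=-3360, psi_uu(-1)=1200, psi_uu(1)=-1440, psi_uu(4)=6300; psi_vv(3)=-4.
Local maxima occur where both diagonal entries negative: (-3, 3), (1, 3). Count: 2.

2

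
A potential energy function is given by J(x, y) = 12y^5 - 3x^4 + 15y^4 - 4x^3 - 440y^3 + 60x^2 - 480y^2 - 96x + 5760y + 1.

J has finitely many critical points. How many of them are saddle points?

J separates as a function of x plus a function of y, so ∇J=0 decouples.
∂J/∂x = -12(x - 2)(x - 1)(x + 4) = 0 at x ∈ {-4, 1, 2}; ∂J/∂y = 60(y - 4)(y - 2)(y + 3)(y + 4) = 0 at y ∈ {-4, -3, 2, 4}.
The Hessian is diagonal: diag(J_xx, J_yy). Second derivatives: J_xx(-4)=-360, J_xx(1)=60, J_xx(2)=-72; J_yy(-4)=-2880, J_yy(-3)=2100, J_yy(2)=-3600, J_yy(4)=6720.
Saddle points occur where the two diagonal entries have opposite signs: (-4, -3), (-4, 4), (1, -4), (1, 2), (2, -3), (2, 4). Count: 6.

6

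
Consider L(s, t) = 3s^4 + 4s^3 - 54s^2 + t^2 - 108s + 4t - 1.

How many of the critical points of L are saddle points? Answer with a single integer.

L separates as a function of s plus a function of t, so ∇L=0 decouples.
∂L/∂s = 12(s - 3)(s + 1)(s + 3) = 0 at s ∈ {-3, -1, 3}; ∂L/∂t = 2(t + 2) = 0 at t ∈ {-2}.
The Hessian is diagonal: diag(L_ss, L_tt). Second derivatives: L_ss(-3)=144, L_ss(-1)=-96, L_ss(3)=288; L_tt(-2)=2.
Saddle points occur where the two diagonal entries have opposite signs: (-1, -2). Count: 1.

1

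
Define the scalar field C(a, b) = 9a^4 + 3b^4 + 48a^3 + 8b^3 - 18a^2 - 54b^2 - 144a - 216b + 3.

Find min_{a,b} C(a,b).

C(a,b) separates as P(a) + Q(b) + 3, so its minimum is min P + min Q + 3.
P'(a) = 36(a - 1)(a + 1)(a + 4) vanishes at a ∈ {-4, -1, 1}; Q'(b) = 12(b - 3)(b + 2)(b + 3) vanishes at b ∈ {-3, -2, 3}.
Local minima of P (where P''>0): P(-4)=-480, P(1)=-105. Local minima of Q: Q(-3)=189, Q(3)=-675.
So the global minimum of C is P(-4) + Q(3) + 3 = -480 − 675 + 3 = -1152, attained at (-4, 3).

-1152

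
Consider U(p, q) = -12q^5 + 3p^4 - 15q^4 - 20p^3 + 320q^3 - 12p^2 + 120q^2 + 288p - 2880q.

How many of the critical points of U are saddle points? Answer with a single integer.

6

U separates as a function of p plus a function of q, so ∇U=0 decouples.
∂U/∂p = 12(p - 4)(p - 3)(p + 2) = 0 at p ∈ {-2, 3, 4}; ∂U/∂q = -60(q - 3)(q - 2)(q + 2)(q + 4) = 0 at q ∈ {-4, -2, 2, 3}.
The Hessian is diagonal: diag(U_pp, U_qq). Second derivatives: U_pp(-2)=360, U_pp(3)=-60, U_pp(4)=72; U_qq(-4)=5040, U_qq(-2)=-2400, U_qq(2)=1440, U_qq(3)=-2100.
Saddle points occur where the two diagonal entries have opposite signs: (-2, -2), (-2, 3), (3, -4), (3, 2), (4, -2), (4, 3). Count: 6.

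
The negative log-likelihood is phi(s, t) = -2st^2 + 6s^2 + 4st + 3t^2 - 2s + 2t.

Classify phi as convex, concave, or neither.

neither

The term -2st^2 is cubic, so the Hessian is not constant.
∂²phi/∂t² = -4s + 6, which takes both signs as s varies (negative for sufficiently large s). A diagonal entry of the Hessian changing sign means the Hessian is neither positive- nor negative-semidefinite on all of R^2.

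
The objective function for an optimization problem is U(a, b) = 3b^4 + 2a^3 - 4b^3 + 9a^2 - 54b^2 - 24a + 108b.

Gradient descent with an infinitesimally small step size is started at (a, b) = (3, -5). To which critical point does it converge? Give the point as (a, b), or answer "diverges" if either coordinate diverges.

U is separable, so gradient descent decouples: a follows -∂U/∂a, b follows -∂U/∂b.
∂U/∂a = 6(a - 1)(a + 4); at a=3 this is 84, so a decreases.
∂U/∂b = 12(b - 3)(b - 1)(b + 3); at b=-5 this is -1152, so b increases.
a converges to its nearest critical value 1 (a local min of the a-part); b converges to -3. The iterate converges to (1, -3).

(1, -3)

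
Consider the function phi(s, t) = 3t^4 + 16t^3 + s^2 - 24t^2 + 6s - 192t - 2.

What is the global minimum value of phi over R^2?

phi(s,t) separates as P(s) + Q(t) − 2, so its minimum is min P + min Q − 2.
P'(s) = 2s + 6 vanishes at s ∈ {-3}; Q'(t) = 12(t - 2)(t + 2)(t + 4) vanishes at t ∈ {-4, -2, 2}.
Local minima of P (where P''>0): P(-3)=-9. Local minima of Q: Q(-4)=128, Q(2)=-304.
So the global minimum of phi is P(-3) + Q(2) − 2 = -9 − 304 − 2 = -315, attained at (-3, 2).

-315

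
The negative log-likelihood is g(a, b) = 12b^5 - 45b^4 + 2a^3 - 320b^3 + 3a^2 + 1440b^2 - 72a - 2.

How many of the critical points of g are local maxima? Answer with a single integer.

2

g separates as a function of a plus a function of b, so ∇g=0 decouples.
∂g/∂a = 6(a - 3)(a + 4) = 0 at a ∈ {-4, 3}; ∂g/∂b = 60b(b - 4)(b - 3)(b + 4) = 0 at b ∈ {-4, 0, 3, 4}.
The Hessian is diagonal: diag(g_aa, g_bb). Second derivatives: g_aa(-4)=-42, g_aa(3)=42; g_bb(-4)=-13440, g_bb(0)=2880, g_bb(3)=-1260, g_bb(4)=1920.
Local maxima occur where both diagonal entries negative: (-4, -4), (-4, 3). Count: 2.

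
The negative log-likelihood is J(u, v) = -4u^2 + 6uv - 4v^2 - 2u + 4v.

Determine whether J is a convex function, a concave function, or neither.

J is quadratic, so its Hessian is the constant matrix H = [[-8, 6], [6, -8]].
det(H) = 28, tr(H) = -16.
det(H) > 0 and tr(H) < 0, so H is negative definite everywhere: concave.

concave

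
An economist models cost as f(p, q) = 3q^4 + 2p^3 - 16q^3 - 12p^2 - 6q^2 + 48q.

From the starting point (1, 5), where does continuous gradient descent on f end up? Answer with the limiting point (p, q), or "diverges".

f is separable, so gradient descent decouples: p follows -∂f/∂p, q follows -∂f/∂q.
∂f/∂p = 6p(p - 4); at p=1 this is -18, so p increases.
∂f/∂q = 12(q - 4)(q - 1)(q + 1); at q=5 this is 288, so q decreases.
p converges to its nearest critical value 4 (a local min of the p-part); q converges to 4. The iterate converges to (4, 4).

(4, 4)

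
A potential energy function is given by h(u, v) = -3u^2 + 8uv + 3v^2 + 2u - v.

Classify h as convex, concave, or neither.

neither

h is quadratic, so its Hessian is the constant matrix H = [[-6, 8], [8, 6]].
det(H) = -100, tr(H) = 0.
det(H) < 0, so H is indefinite: neither convex nor concave.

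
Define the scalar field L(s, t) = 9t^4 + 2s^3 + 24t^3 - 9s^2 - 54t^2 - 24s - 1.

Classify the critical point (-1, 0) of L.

local maximum

The mixed partial ∂²L/∂s∂t is 0, so the Hessian at any point is diag(L_ss, L_tt) = diag(6(2s - 3), 36(3t^2 + 4t - 3)).
At (-1, 0): H = diag(-30, -108).
Both eigenvalues are negative, so H is negative definite: a local maximum.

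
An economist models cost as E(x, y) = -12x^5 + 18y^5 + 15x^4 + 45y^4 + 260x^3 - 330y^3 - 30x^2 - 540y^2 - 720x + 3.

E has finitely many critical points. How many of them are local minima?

4

E separates as a function of x plus a function of y, so ∇E=0 decouples.
∂E/∂x = -60(x - 4)(x - 1)(x + 1)(x + 3) = 0 at x ∈ {-3, -1, 1, 4}; ∂E/∂y = 90y(y - 3)(y + 1)(y + 4) = 0 at y ∈ {-4, -1, 0, 3}.
The Hessian is diagonal: diag(E_xx, E_yy). Second derivatives: E_xx(-3)=3360, E_xx(-1)=-1200, E_xx(1)=1440, E_xx(4)=-6300; E_yy(-4)=-7560, E_yy(-1)=1080, E_yy(0)=-1080, E_yy(3)=7560.
Local minima occur where both diagonal entries positive: (-3, -1), (-3, 3), (1, -1), (1, 3). Count: 4.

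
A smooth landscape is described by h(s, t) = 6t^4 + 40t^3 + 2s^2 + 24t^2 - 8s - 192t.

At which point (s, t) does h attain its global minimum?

(2, 1)

h(s,t) separates as P(s) + Q(t), so its minimum is min P + min Q.
P'(s) = 4s - 8 vanishes at s ∈ {2}; Q'(t) = 24(t - 1)(t + 2)(t + 4) vanishes at t ∈ {-4, -2, 1}.
Local minima of P (where P''>0): P(2)=-8. Local minima of Q: Q(-4)=128, Q(1)=-122.
So the global minimum of h is P(2) + Q(1) = -8 − 122 = -130, attained at (2, 1).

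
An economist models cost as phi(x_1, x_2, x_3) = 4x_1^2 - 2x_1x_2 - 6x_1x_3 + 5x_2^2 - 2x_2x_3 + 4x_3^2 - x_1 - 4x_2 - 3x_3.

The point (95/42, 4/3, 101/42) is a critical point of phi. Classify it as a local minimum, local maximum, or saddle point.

local minimum

The Hessian is constant: H = [[8, -2, -6], [-2, 10, -2], [-6, -2, 8]].
Leading principal minors: Δ₁ = 8, Δ₂ = 76, Δ₃ = 168.
All leading minors are positive, so H is positive definite: a local minimum.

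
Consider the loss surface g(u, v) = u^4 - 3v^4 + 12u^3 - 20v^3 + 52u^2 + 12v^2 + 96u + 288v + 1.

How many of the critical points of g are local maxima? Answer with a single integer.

g separates as a function of u plus a function of v, so ∇g=0 decouples.
∂g/∂u = 4(u + 2)(u + 3)(u + 4) = 0 at u ∈ {-4, -3, -2}; ∂g/∂v = -12(v - 2)(v + 3)(v + 4) = 0 at v ∈ {-4, -3, 2}.
The Hessian is diagonal: diag(g_uu, g_vv). Second derivatives: g_uu(-4)=8, g_uu(-3)=-4, g_uu(-2)=8; g_vv(-4)=-72, g_vv(-3)=60, g_vv(2)=-360.
Local maxima occur where both diagonal entries negative: (-3, -4), (-3, 2). Count: 2.

2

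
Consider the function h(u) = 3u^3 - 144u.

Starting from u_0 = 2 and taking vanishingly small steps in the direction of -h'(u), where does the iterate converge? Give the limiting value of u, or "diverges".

4

h'(u) = 9(u - 4)(u + 4), so h'(2) = -108.
Gradient descent moves in the -h' direction, i.e. u is increasing.
The nearest critical point in that direction is u = 4, where h'' = 72 > 0 (a local minimum). The iterate converges there.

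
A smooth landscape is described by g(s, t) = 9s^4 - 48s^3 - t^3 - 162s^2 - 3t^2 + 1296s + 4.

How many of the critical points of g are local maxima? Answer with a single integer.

1

g separates as a function of s plus a function of t, so ∇g=0 decouples.
∂g/∂s = 36(s - 4)(s - 3)(s + 3) = 0 at s ∈ {-3, 3, 4}; ∂g/∂t = -3t(t + 2) = 0 at t ∈ {-2, 0}.
The Hessian is diagonal: diag(g_ss, g_tt). Second derivatives: g_ss(-3)=1512, g_ss(3)=-216, g_ss(4)=252; g_tt(-2)=6, g_tt(0)=-6.
Local maxima occur where both diagonal entries negative: (3, 0). Count: 1.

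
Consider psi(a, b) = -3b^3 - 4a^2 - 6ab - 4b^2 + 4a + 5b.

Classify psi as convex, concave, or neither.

neither

The term -3b^3 is cubic, so the Hessian is not constant.
∂²psi/∂b² = -18b - 8, which takes both signs as b varies (negative for sufficiently large b). A diagonal entry of the Hessian changing sign means the Hessian is neither positive- nor negative-semidefinite on all of R^2.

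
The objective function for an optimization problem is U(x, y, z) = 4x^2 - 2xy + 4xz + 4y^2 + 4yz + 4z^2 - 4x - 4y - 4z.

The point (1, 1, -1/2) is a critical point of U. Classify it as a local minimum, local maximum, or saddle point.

The Hessian is constant: H = [[8, -2, 4], [-2, 8, 4], [4, 4, 8]].
Leading principal minors: Δ₁ = 8, Δ₂ = 60, Δ₃ = 160.
All leading minors are positive, so H is positive definite: a local minimum.

local minimum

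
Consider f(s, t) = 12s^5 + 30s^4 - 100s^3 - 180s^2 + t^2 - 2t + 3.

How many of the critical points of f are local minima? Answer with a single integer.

f separates as a function of s plus a function of t, so ∇f=0 decouples.
∂f/∂s = 60s(s - 2)(s + 1)(s + 3) = 0 at s ∈ {-3, -1, 0, 2}; ∂f/∂t = 2(t - 1) = 0 at t ∈ {1}.
The Hessian is diagonal: diag(f_ss, f_tt). Second derivatives: f_ss(-3)=-1800, f_ss(-1)=360, f_ss(0)=-360, f_ss(2)=1800; f_tt(1)=2.
Local minima occur where both diagonal entries positive: (-1, 1), (2, 1). Count: 2.

2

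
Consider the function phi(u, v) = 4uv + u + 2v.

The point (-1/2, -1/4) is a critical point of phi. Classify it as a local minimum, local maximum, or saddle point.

The Hessian of phi is constant: H = [[0, 4], [4, 0]].
det(H) = 0·0 − 4² = -16.
Since det(H) < 0, H is indefinite and the critical point is a saddle point.

saddle point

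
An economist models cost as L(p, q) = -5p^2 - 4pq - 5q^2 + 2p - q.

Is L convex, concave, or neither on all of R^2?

L is quadratic, so its Hessian is the constant matrix H = [[-10, -4], [-4, -10]].
det(H) = 84, tr(H) = -20.
det(H) > 0 and tr(H) < 0, so H is negative definite everywhere: concave.

concave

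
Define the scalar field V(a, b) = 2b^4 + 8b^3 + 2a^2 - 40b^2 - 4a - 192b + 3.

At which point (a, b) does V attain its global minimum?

(1, 3)

V(a,b) separates as P(a) + Q(b) + 3, so its minimum is min P + min Q + 3.
P'(a) = 4a - 4 vanishes at a ∈ {1}; Q'(b) = 8(b - 3)(b + 2)(b + 4) vanishes at b ∈ {-4, -2, 3}.
Local minima of P (where P''>0): P(1)=-2. Local minima of Q: Q(-4)=128, Q(3)=-558.
So the global minimum of V is P(1) + Q(3) + 3 = -2 − 558 + 3 = -557, attained at (1, 3).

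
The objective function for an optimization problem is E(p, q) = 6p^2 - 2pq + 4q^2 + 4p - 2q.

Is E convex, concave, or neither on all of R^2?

convex

E is quadratic, so its Hessian is the constant matrix H = [[12, -2], [-2, 8]].
det(H) = 92, tr(H) = 20.
det(H) > 0 and tr(H) > 0, so H is positive definite everywhere: convex.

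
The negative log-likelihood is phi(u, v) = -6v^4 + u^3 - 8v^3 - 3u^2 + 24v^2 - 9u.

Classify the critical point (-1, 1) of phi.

The mixed partial ∂²phi/∂u∂v is 0, so the Hessian at any point is diag(phi_uu, phi_vv) = diag(6(u - 1), 24(-3v^2 - 2v + 2)).
At (-1, 1): H = diag(-12, -72).
Both eigenvalues are negative, so H is negative definite: a local maximum.

local maximum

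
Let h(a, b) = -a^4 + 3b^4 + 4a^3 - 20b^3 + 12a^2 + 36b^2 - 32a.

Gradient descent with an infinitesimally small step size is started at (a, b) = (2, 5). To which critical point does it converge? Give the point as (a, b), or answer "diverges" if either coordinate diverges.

h is separable, so gradient descent decouples: a follows -∂h/∂a, b follows -∂h/∂b.
∂h/∂a = -4(a - 4)(a - 1)(a + 2); at a=2 this is 32, so a decreases.
∂h/∂b = 12b(b - 3)(b - 2); at b=5 this is 360, so b decreases.
a converges to its nearest critical value 1 (a local min of the a-part); b converges to 3. The iterate converges to (1, 3).

(1, 3)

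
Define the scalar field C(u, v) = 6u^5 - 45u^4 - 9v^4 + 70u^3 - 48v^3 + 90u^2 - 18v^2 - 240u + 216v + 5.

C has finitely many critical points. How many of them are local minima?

2

C separates as a function of u plus a function of v, so ∇C=0 decouples.
∂C/∂u = 30(u - 4)(u - 2)(u - 1)(u + 1) = 0 at u ∈ {-1, 1, 2, 4}; ∂C/∂v = -36(v - 1)(v + 2)(v + 3) = 0 at v ∈ {-3, -2, 1}.
The Hessian is diagonal: diag(C_uu, C_vv). Second derivatives: C_uu(-1)=-900, C_uu(1)=180, C_uu(2)=-180, C_uu(4)=900; C_vv(-3)=-144, C_vv(-2)=108, C_vv(1)=-432.
Local minima occur where both diagonal entries positive: (1, -2), (4, -2). Count: 2.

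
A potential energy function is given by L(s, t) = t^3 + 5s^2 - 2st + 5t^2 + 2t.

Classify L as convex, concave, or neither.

neither

The term t^3 is cubic, so the Hessian is not constant.
∂²L/∂t² = 6t + 10, which takes both signs as t varies (negative for sufficiently negative t). A diagonal entry of the Hessian changing sign means the Hessian is neither positive- nor negative-semidefinite on all of R^2.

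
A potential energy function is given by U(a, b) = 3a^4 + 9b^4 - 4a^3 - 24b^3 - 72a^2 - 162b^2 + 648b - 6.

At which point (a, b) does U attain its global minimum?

U(a,b) separates as P(a) + Q(b) − 6, so its minimum is min P + min Q − 6.
P'(a) = 12a(a - 4)(a + 3) vanishes at a ∈ {-3, 0, 4}; Q'(b) = 36(b - 3)(b - 2)(b + 3) vanishes at b ∈ {-3, 2, 3}.
Local minima of P (where P''>0): P(-3)=-297, P(4)=-640. Local minima of Q: Q(-3)=-2025, Q(3)=567.
So the global minimum of U is P(4) + Q(-3) − 6 = -640 − 2025 − 6 = -2671, attained at (4, -3).

(4, -3)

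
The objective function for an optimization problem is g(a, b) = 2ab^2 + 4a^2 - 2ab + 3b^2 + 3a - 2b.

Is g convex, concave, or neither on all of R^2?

neither

The term 2ab^2 is cubic, so the Hessian is not constant.
∂²g/∂b² = 4a + 6, which takes both signs as a varies (negative for sufficiently negative a). A diagonal entry of the Hessian changing sign means the Hessian is neither positive- nor negative-semidefinite on all of R^2.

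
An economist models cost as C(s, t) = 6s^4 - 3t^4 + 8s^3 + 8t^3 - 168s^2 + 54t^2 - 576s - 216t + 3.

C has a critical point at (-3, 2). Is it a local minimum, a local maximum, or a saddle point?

local minimum

The mixed partial ∂²C/∂s∂t is 0, so the Hessian at any point is diag(C_ss, C_tt) = diag(24(3s^2 + 2s - 14), 12(-3t^2 + 4t + 9)).
At (-3, 2): H = diag(168, 60).
Both eigenvalues are positive, so H is positive definite: a local minimum.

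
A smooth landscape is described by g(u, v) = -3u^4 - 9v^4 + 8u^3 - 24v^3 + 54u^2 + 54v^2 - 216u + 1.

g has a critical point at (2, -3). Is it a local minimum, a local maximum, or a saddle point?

The mixed partial ∂²g/∂u∂v is 0, so the Hessian at any point is diag(g_uu, g_vv) = diag(12(-3u^2 + 4u + 9), 36(-3v^2 - 4v + 3)).
At (2, -3): H = diag(60, -432).
The eigenvalues have opposite signs, so H is indefinite: a saddle point.

saddle point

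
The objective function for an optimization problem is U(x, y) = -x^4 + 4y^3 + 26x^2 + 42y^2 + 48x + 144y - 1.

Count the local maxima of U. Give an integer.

2

U separates as a function of x plus a function of y, so ∇U=0 decouples.
∂U/∂x = -4(x - 4)(x + 1)(x + 3) = 0 at x ∈ {-3, -1, 4}; ∂U/∂y = 12(y + 3)(y + 4) = 0 at y ∈ {-4, -3}.
The Hessian is diagonal: diag(U_xx, U_yy). Second derivatives: U_xx(-3)=-56, U_xx(-1)=40, U_xx(4)=-140; U_yy(-4)=-12, U_yy(-3)=12.
Local maxima occur where both diagonal entries negative: (-3, -4), (4, -4). Count: 2.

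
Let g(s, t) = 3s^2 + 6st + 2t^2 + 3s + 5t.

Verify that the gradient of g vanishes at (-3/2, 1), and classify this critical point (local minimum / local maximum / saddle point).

saddle point

∇g = (6s + 6t + 3, 6s + 4t + 5); substituting (-3/2, 1) gives ∇g = (0, 0), so (-3/2, 1) is indeed a critical point.
The Hessian of g is constant: H = [[6, 6], [6, 4]].
det(H) = 6·4 − 6² = -12.
Since det(H) < 0, H is indefinite and the critical point is a saddle point.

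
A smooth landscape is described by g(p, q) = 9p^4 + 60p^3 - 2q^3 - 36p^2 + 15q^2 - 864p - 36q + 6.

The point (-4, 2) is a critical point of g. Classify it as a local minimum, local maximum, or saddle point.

local minimum

The mixed partial ∂²g/∂p∂q is 0, so the Hessian at any point is diag(g_pp, g_qq) = diag(36(3p^2 + 10p - 2), 6(-2q + 5)).
At (-4, 2): H = diag(216, 6).
Both eigenvalues are positive, so H is positive definite: a local minimum.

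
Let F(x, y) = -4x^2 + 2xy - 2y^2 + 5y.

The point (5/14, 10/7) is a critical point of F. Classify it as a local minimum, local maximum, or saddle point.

local maximum

The Hessian of F is constant: H = [[-8, 2], [2, -4]].
det(H) = (-8)·(-4) − 2² = 28.
det(H) > 0 and tr(H) = -12 < 0, so H is negative definite and the point is a local maximum.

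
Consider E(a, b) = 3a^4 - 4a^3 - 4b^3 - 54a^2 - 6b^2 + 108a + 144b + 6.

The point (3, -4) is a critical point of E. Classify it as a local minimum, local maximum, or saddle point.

The mixed partial ∂²E/∂a∂b is 0, so the Hessian at any point is diag(E_aa, E_bb) = diag(12(3a^2 - 2a - 9), -12(2b + 1)).
At (3, -4): H = diag(144, 84).
Both eigenvalues are positive, so H is positive definite: a local minimum.

local minimum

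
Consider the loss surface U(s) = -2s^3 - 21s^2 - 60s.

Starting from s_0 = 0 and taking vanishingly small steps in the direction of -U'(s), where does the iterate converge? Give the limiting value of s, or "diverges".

U'(s) = -6(s + 2)(s + 5), so U'(0) = -60.
Gradient descent moves in the -U' direction, i.e. s is increasing.
There is no critical point above s=0, and U' keeps the same sign, so the iterate runs off to +∞.

diverges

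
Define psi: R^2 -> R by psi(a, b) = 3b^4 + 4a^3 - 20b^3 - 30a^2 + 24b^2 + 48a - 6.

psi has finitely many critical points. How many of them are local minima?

2

psi separates as a function of a plus a function of b, so ∇psi=0 decouples.
∂psi/∂a = 12(a - 4)(a - 1) = 0 at a ∈ {1, 4}; ∂psi/∂b = 12b(b - 4)(b - 1) = 0 at b ∈ {0, 1, 4}.
The Hessian is diagonal: diag(psi_aa, psi_bb). Second derivatives: psi_aa(1)=-36, psi_aa(4)=36; psi_bb(0)=48, psi_bb(1)=-36, psi_bb(4)=144.
Local minima occur where both diagonal entries positive: (4, 0), (4, 4). Count: 2.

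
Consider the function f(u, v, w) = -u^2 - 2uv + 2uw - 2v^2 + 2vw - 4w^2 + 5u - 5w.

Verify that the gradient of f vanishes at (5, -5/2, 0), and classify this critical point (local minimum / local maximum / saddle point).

∇f = (-2u - 2v + 2w + 5, -2u - 4v + 2w, 2u + 2v - 8w - 5); substituting (5, -5/2, 0) gives ∇f = (0, 0, 0), so (5, -5/2, 0) is indeed a critical point.
The Hessian is constant: H = [[-2, -2, 2], [-2, -4, 2], [2, 2, -8]].
Leading principal minors: Δ₁ = -2, Δ₂ = 4, Δ₃ = -24.
The minors alternate sign starting negative (−, +, −), so H is negative definite: a local maximum.

local maximum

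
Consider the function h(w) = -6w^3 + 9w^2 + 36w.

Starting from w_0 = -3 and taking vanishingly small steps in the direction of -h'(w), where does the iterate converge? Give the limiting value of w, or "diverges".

-1

h'(w) = -18(w - 2)(w + 1), so h'(-3) = -180.
Gradient descent moves in the -h' direction, i.e. w is increasing.
The nearest critical point in that direction is w = -1, where h'' = 54 > 0 (a local minimum). The iterate converges there.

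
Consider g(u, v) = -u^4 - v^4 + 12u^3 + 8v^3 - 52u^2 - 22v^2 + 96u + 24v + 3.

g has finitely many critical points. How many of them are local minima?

1

g separates as a function of u plus a function of v, so ∇g=0 decouples.
∂g/∂u = -4(u - 4)(u - 3)(u - 2) = 0 at u ∈ {2, 3, 4}; ∂g/∂v = -4(v - 3)(v - 2)(v - 1) = 0 at v ∈ {1, 2, 3}.
The Hessian is diagonal: diag(g_uu, g_vv). Second derivatives: g_uu(2)=-8, g_uu(3)=4, g_uu(4)=-8; g_vv(1)=-8, g_vv(2)=4, g_vv(3)=-8.
Local minima occur where both diagonal entries positive: (3, 2). Count: 1.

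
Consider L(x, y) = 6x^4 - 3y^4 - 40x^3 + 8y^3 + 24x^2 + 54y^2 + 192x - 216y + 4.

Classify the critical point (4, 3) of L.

saddle point

The mixed partial ∂²L/∂x∂y is 0, so the Hessian at any point is diag(L_xx, L_yy) = diag(24(3x^2 - 10x + 2), 12(-3y^2 + 4y + 9)).
At (4, 3): H = diag(240, -72).
The eigenvalues have opposite signs, so H is indefinite: a saddle point.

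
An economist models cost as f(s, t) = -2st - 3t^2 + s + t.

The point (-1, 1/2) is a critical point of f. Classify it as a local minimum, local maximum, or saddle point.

The Hessian of f is constant: H = [[0, -2], [-2, -6]].
det(H) = 0·(-6) − (-2)² = -4.
Since det(H) < 0, H is indefinite and the critical point is a saddle point.

saddle point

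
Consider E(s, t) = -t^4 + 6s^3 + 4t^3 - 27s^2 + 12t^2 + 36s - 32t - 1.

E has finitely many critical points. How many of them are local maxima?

2

E separates as a function of s plus a function of t, so ∇E=0 decouples.
∂E/∂s = 18(s - 2)(s - 1) = 0 at s ∈ {1, 2}; ∂E/∂t = -4(t - 4)(t - 1)(t + 2) = 0 at t ∈ {-2, 1, 4}.
The Hessian is diagonal: diag(E_ss, E_tt). Second derivatives: E_ss(1)=-18, E_ss(2)=18; E_tt(-2)=-72, E_tt(1)=36, E_tt(4)=-72.
Local maxima occur where both diagonal entries negative: (1, -2), (1, 4). Count: 2.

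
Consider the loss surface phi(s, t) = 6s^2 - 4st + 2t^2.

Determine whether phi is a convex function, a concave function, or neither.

convex

phi is quadratic, so its Hessian is the constant matrix H = [[12, -4], [-4, 4]].
det(H) = 32, tr(H) = 16.
det(H) > 0 and tr(H) > 0, so H is positive definite everywhere: convex.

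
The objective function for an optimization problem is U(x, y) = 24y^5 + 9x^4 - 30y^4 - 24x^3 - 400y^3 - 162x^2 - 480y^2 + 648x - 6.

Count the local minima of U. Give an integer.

U separates as a function of x plus a function of y, so ∇U=0 decouples.
∂U/∂x = 36(x - 3)(x - 2)(x + 3) = 0 at x ∈ {-3, 2, 3}; ∂U/∂y = 120y(y - 4)(y + 1)(y + 2) = 0 at y ∈ {-2, -1, 0, 4}.
The Hessian is diagonal: diag(U_xx, U_yy). Second derivatives: U_xx(-3)=1080, U_xx(2)=-180, U_xx(3)=216; U_yy(-2)=-1440, U_yy(-1)=600, U_yy(0)=-960, U_yy(4)=14400.
Local minima occur where both diagonal entries positive: (-3, -1), (-3, 4), (3, -1), (3, 4). Count: 4.

4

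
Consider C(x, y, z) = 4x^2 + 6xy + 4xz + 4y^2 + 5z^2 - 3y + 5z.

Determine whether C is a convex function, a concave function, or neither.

C is quadratic, so its Hessian is the constant matrix H = [[8, 6, 4], [6, 8, 0], [4, 0, 10]].
Leading principal minors: 8, 28, 152.
All positive ⇒ H ≻ 0 ⇒ convex.

convex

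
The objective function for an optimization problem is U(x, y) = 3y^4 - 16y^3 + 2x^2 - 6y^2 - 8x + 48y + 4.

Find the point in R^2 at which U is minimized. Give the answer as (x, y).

(2, 4)

U(x,y) separates as P(x) + Q(y) + 4, so its minimum is min P + min Q + 4.
P'(x) = 4x - 8 vanishes at x ∈ {2}; Q'(y) = 12(y - 4)(y - 1)(y + 1) vanishes at y ∈ {-1, 1, 4}.
Local minima of P (where P''>0): P(2)=-8. Local minima of Q: Q(-1)=-35, Q(4)=-160.
So the global minimum of U is P(2) + Q(4) + 4 = -8 − 160 + 4 = -164, attained at (2, 4).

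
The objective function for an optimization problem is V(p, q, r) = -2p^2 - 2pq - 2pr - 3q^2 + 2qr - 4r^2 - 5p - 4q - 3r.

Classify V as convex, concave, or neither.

concave

V is quadratic, so its Hessian is the constant matrix H = [[-4, -2, -2], [-2, -6, 2], [-2, 2, -8]].
Leading principal minors: -4, 20, -104.
Signs alternate −, +, − ⇒ H ≺ 0 ⇒ concave.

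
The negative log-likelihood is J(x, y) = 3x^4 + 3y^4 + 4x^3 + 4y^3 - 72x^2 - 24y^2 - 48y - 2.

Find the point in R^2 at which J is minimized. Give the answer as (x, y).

(-4, 2)

J(x,y) separates as P(x) + Q(y) − 2, so its minimum is min P + min Q − 2.
P'(x) = 12x(x - 3)(x + 4) vanishes at x ∈ {-4, 0, 3}; Q'(y) = 12(y - 2)(y + 1)(y + 2) vanishes at y ∈ {-2, -1, 2}.
Local minima of P (where P''>0): P(-4)=-640, P(3)=-297. Local minima of Q: Q(-2)=16, Q(2)=-112.
So the global minimum of J is P(-4) + Q(2) − 2 = -640 − 112 − 2 = -754, attained at (-4, 2).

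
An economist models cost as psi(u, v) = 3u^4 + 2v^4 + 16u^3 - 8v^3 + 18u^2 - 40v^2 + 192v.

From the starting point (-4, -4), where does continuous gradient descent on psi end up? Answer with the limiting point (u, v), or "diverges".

(-3, -3)

psi is separable, so gradient descent decouples: u follows -∂psi/∂u, v follows -∂psi/∂v.
∂psi/∂u = 12u(u + 1)(u + 3); at u=-4 this is -144, so u increases.
∂psi/∂v = 8(v - 4)(v - 2)(v + 3); at v=-4 this is -384, so v increases.
u converges to its nearest critical value -3 (a local min of the u-part); v converges to -3. The iterate converges to (-3, -3).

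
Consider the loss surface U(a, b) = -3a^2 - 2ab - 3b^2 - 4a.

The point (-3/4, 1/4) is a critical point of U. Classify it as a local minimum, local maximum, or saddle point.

The Hessian of U is constant: H = [[-6, -2], [-2, -6]].
det(H) = (-6)·(-6) − (-2)² = 32.
det(H) > 0 and tr(H) = -12 < 0, so H is negative definite and the point is a local maximum.

local maximum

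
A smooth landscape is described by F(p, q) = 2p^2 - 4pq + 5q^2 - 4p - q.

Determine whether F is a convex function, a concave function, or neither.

F is quadratic, so its Hessian is the constant matrix H = [[4, -4], [-4, 10]].
det(H) = 24, tr(H) = 14.
det(H) > 0 and tr(H) > 0, so H is positive definite everywhere: convex.

convex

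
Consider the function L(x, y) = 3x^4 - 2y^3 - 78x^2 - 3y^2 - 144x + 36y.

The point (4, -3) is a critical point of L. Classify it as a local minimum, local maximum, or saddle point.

local minimum

The mixed partial ∂²L/∂x∂y is 0, so the Hessian at any point is diag(L_xx, L_yy) = diag(12(3x^2 - 13), -6(2y + 1)).
At (4, -3): H = diag(420, 30).
Both eigenvalues are positive, so H is positive definite: a local minimum.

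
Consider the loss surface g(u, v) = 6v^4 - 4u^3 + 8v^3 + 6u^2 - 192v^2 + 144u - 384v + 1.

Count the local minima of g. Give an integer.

g separates as a function of u plus a function of v, so ∇g=0 decouples.
∂g/∂u = -12(u - 4)(u + 3) = 0 at u ∈ {-3, 4}; ∂g/∂v = 24(v - 4)(v + 1)(v + 4) = 0 at v ∈ {-4, -1, 4}.
The Hessian is diagonal: diag(g_uu, g_vv). Second derivatives: g_uu(-3)=84, g_uu(4)=-84; g_vv(-4)=576, g_vv(-1)=-360, g_vv(4)=960.
Local minima occur where both diagonal entries positive: (-3, -4), (-3, 4). Count: 2.

2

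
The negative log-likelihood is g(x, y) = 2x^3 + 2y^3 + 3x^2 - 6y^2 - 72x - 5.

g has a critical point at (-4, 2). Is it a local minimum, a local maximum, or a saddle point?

The mixed partial ∂²g/∂x∂y is 0, so the Hessian at any point is diag(g_xx, g_yy) = diag(6(2x + 1), 12(y - 1)).
At (-4, 2): H = diag(-42, 12).
The eigenvalues have opposite signs, so H is indefinite: a saddle point.

saddle point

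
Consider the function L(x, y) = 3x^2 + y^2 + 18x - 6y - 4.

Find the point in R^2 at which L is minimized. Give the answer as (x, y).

L(x,y) separates as P(x) + Q(y) − 4, so its minimum is min P + min Q − 4.
P'(x) = 6x + 18 vanishes at x ∈ {-3}; Q'(y) = 2y - 6 vanishes at y ∈ {3}.
Local minima of P (where P''>0): P(-3)=-27. Local minima of Q: Q(3)=-9.
So the global minimum of L is P(-3) + Q(3) − 4 = -27 − 9 − 4 = -40, attained at (-3, 3).

(-3, 3)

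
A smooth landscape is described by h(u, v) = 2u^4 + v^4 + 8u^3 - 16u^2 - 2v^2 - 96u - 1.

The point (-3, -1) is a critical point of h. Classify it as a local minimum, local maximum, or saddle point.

local minimum

The mixed partial ∂²h/∂u∂v is 0, so the Hessian at any point is diag(h_uu, h_vv) = diag(8(3u^2 + 6u - 4), 4(3v^2 - 1)).
At (-3, -1): H = diag(40, 8).
Both eigenvalues are positive, so H is positive definite: a local minimum.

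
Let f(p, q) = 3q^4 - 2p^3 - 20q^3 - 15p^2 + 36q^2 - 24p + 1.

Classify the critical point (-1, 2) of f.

The mixed partial ∂²f/∂p∂q is 0, so the Hessian at any point is diag(f_pp, f_qq) = diag(-6(2p + 5), 12(3q^2 - 10q + 6)).
At (-1, 2): H = diag(-18, -24).
Both eigenvalues are negative, so H is negative definite: a local maximum.

local maximum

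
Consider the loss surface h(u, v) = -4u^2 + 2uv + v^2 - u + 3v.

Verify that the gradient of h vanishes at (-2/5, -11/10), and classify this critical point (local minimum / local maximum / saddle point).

saddle point

∇h = (-8u + 2v - 1, 2u + 2v + 3); substituting (-2/5, -11/10) gives ∇h = (0, 0), so (-2/5, -11/10) is indeed a critical point.
The Hessian of h is constant: H = [[-8, 2], [2, 2]].
det(H) = (-8)·2 − 2² = -20.
Since det(H) < 0, H is indefinite and the critical point is a saddle point.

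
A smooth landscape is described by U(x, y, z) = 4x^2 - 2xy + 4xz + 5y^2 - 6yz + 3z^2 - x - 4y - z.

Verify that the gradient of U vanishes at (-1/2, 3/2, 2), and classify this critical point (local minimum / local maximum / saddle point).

local minimum

∇U = (8x - 2y + 4z - 1, -2x + 10y - 6z - 4, 4x - 6y + 6z - 1); substituting (-1/2, 3/2, 2) gives ∇U = (0, 0, 0), so (-1/2, 3/2, 2) is indeed a critical point.
The Hessian is constant: H = [[8, -2, 4], [-2, 10, -6], [4, -6, 6]].
Leading principal minors: Δ₁ = 8, Δ₂ = 76, Δ₃ = 104.
All leading minors are positive, so H is positive definite: a local minimum.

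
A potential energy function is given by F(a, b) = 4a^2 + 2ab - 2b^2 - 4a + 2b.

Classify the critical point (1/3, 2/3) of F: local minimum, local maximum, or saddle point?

saddle point

The Hessian of F is constant: H = [[8, 2], [2, -4]].
det(H) = 8·(-4) − 2² = -36.
Since det(H) < 0, H is indefinite and the critical point is a saddle point.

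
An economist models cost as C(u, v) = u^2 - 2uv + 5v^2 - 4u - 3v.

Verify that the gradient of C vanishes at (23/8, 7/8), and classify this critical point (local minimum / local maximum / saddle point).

∇C = (2u - 2v - 4, -2u + 10v - 3); substituting (23/8, 7/8) gives ∇C = (0, 0), so (23/8, 7/8) is indeed a critical point.
The Hessian of C is constant: H = [[2, -2], [-2, 10]].
det(H) = 2·10 − (-2)² = 16.
det(H) > 0 and tr(H) = 12 > 0, so H is positive definite and the point is a local minimum.

local minimum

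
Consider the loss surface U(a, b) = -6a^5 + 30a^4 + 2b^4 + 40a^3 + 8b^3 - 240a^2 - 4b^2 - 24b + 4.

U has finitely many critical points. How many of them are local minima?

4

U separates as a function of a plus a function of b, so ∇U=0 decouples.
∂U/∂a = -30a(a - 4)(a - 2)(a + 2) = 0 at a ∈ {-2, 0, 2, 4}; ∂U/∂b = 8(b - 1)(b + 1)(b + 3) = 0 at b ∈ {-3, -1, 1}.
The Hessian is diagonal: diag(U_aa, U_bb). Second derivatives: U_aa(-2)=1440, U_aa(0)=-480, U_aa(2)=480, U_aa(4)=-1440; U_bb(-3)=64, U_bb(-1)=-32, U_bb(1)=64.
Local minima occur where both diagonal entries positive: (-2, -3), (-2, 1), (2, -3), (2, 1). Count: 4.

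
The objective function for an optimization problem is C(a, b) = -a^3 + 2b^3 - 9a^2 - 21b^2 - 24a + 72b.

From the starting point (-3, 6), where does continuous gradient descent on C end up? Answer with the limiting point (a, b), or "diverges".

(-4, 4)

C is separable, so gradient descent decouples: a follows -∂C/∂a, b follows -∂C/∂b.
∂C/∂a = -3(a + 2)(a + 4); at a=-3 this is 3, so a decreases.
∂C/∂b = 6(b - 4)(b - 3); at b=6 this is 36, so b decreases.
a converges to its nearest critical value -4 (a local min of the a-part); b converges to 4. The iterate converges to (-4, 4).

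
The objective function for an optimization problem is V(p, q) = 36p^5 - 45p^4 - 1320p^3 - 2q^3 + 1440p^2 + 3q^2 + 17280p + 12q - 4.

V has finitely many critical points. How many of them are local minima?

V separates as a function of p plus a function of q, so ∇V=0 decouples.
∂V/∂p = 180(p - 4)(p - 3)(p + 2)(p + 4) = 0 at p ∈ {-4, -2, 3, 4}; ∂V/∂q = -6(q - 2)(q + 1) = 0 at q ∈ {-1, 2}.
The Hessian is diagonal: diag(V_pp, V_qq). Second derivatives: V_pp(-4)=-20160, V_pp(-2)=10800, V_pp(3)=-6300, V_pp(4)=8640; V_qq(-1)=18, V_qq(2)=-18.
Local minima occur where both diagonal entries positive: (-2, -1), (4, -1). Count: 2.

2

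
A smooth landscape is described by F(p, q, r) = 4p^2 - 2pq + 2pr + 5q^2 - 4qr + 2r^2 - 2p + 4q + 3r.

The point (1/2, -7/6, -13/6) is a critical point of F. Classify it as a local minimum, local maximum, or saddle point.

The Hessian is constant: H = [[8, -2, 2], [-2, 10, -4], [2, -4, 4]].
Leading principal minors: Δ₁ = 8, Δ₂ = 76, Δ₃ = 168.
All leading minors are positive, so H is positive definite: a local minimum.

local minimum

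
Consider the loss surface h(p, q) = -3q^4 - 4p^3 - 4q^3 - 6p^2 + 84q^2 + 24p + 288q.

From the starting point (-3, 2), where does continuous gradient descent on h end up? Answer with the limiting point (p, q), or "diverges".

(-2, -2)

h is separable, so gradient descent decouples: p follows -∂h/∂p, q follows -∂h/∂q.
∂h/∂p = -12(p - 1)(p + 2); at p=-3 this is -48, so p increases.
∂h/∂q = -12(q - 4)(q + 2)(q + 3); at q=2 this is 480, so q decreases.
p converges to its nearest critical value -2 (a local min of the p-part); q converges to -2. The iterate converges to (-2, -2).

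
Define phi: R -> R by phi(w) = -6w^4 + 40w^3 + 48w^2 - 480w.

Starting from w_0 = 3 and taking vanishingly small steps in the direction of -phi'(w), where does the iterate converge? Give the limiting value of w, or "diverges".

2

phi'(w) = -24(w - 5)(w - 2)(w + 2), so phi'(3) = 240.
Gradient descent moves in the -phi' direction, i.e. w is decreasing.
The nearest critical point in that direction is w = 2, where phi'' = 288 > 0 (a local minimum). The iterate converges there.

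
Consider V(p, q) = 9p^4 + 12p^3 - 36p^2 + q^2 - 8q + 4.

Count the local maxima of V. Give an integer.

V separates as a function of p plus a function of q, so ∇V=0 decouples.
∂V/∂p = 36p(p - 1)(p + 2) = 0 at p ∈ {-2, 0, 1}; ∂V/∂q = 2(q - 4) = 0 at q ∈ {4}.
The Hessian is diagonal: diag(V_pp, V_qq). Second derivatives: V_pp(-2)=216, V_pp(0)=-72, V_pp(1)=108; V_qq(4)=2.
Local maxima occur where both diagonal entries negative: none. Count: 0.

0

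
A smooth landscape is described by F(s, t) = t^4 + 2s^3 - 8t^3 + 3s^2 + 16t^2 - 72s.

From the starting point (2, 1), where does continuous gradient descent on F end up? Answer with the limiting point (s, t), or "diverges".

(3, 0)

F is separable, so gradient descent decouples: s follows -∂F/∂s, t follows -∂F/∂t.
∂F/∂s = 6(s - 3)(s + 4); at s=2 this is -36, so s increases.
∂F/∂t = 4t(t - 4)(t - 2); at t=1 this is 12, so t decreases.
s converges to its nearest critical value 3 (a local min of the s-part); t converges to 0. The iterate converges to (3, 0).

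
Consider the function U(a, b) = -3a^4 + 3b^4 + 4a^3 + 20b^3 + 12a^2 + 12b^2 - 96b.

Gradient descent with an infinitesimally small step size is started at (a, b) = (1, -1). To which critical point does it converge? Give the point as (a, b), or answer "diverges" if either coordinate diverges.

(0, 1)

U is separable, so gradient descent decouples: a follows -∂U/∂a, b follows -∂U/∂b.
∂U/∂a = -12a(a - 2)(a + 1); at a=1 this is 24, so a decreases.
∂U/∂b = 12(b - 1)(b + 2)(b + 4); at b=-1 this is -72, so b increases.
a converges to its nearest critical value 0 (a local min of the a-part); b converges to 1. The iterate converges to (0, 1).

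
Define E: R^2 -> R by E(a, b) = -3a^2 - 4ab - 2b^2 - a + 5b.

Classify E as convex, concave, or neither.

E is quadratic, so its Hessian is the constant matrix H = [[-6, -4], [-4, -4]].
det(H) = 8, tr(H) = -10.
det(H) > 0 and tr(H) < 0, so H is negative definite everywhere: concave.

concave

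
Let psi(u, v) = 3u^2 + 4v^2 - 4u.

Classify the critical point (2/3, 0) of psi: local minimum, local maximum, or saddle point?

local minimum

The Hessian of psi is constant: H = [[6, 0], [0, 8]].
det(H) = 6·8 − 0² = 48.
det(H) > 0 and tr(H) = 14 > 0, so H is positive definite and the point is a local minimum.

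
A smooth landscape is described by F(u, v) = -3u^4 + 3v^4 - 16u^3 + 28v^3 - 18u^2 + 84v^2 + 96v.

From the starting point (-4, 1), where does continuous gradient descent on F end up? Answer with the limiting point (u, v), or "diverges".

F is separable, so gradient descent decouples: u follows -∂F/∂u, v follows -∂F/∂v.
∂F/∂u = -12u(u + 1)(u + 3); at u=-4 this is 144, so u decreases.
∂F/∂v = 12(v + 1)(v + 2)(v + 4); at v=1 this is 360, so v decreases.
The u-coordinate has no critical point in that direction and runs off to infinity.

diverges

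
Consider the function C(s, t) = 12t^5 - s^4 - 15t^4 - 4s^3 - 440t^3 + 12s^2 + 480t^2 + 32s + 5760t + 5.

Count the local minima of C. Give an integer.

2

C separates as a function of s plus a function of t, so ∇C=0 decouples.
∂C/∂s = -4(s - 2)(s + 1)(s + 4) = 0 at s ∈ {-4, -1, 2}; ∂C/∂t = 60(t - 4)(t - 3)(t + 2)(t + 4) = 0 at t ∈ {-4, -2, 3, 4}.
The Hessian is diagonal: diag(C_ss, C_tt). Second derivatives: C_ss(-4)=-72, C_ss(-1)=36, C_ss(2)=-72; C_tt(-4)=-6720, C_tt(-2)=3600, C_tt(3)=-2100, C_tt(4)=2880.
Local minima occur where both diagonal entries positive: (-1, -2), (-1, 4). Count: 2.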